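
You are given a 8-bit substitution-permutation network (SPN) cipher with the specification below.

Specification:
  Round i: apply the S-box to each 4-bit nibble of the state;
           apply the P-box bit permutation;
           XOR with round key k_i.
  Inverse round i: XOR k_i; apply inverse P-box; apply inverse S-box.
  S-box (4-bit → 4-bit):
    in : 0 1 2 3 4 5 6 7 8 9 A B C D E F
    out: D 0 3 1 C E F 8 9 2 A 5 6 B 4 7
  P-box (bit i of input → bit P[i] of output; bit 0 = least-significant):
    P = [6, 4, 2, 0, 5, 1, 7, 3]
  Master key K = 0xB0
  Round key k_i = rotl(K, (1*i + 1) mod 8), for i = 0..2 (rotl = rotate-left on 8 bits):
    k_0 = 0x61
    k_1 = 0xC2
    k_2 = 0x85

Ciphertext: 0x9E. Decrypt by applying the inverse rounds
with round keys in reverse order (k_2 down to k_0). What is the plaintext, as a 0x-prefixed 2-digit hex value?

s_0 = ciphertext = 0x9E
s_1 = InvRound(s_0, k_2) = 0xAA
s_2 = InvRound(s_1, k_1) = 0x83
s_3 = InvRound(s_2, k_0) = 0xF3

0xF3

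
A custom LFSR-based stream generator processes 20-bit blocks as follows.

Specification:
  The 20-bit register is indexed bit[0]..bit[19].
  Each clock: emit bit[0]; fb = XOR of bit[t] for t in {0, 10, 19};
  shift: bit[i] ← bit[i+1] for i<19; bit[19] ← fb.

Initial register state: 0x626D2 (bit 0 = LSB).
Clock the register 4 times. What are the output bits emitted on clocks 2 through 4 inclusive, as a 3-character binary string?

100

reg_0 = 0x626D2
clock 1: out=0, reg = 0xB1369
clock 2: out=1, reg = 0x589B4
clock 3: out=0, reg = 0x2C4DA
clock 4: out=0, reg = 0x9626D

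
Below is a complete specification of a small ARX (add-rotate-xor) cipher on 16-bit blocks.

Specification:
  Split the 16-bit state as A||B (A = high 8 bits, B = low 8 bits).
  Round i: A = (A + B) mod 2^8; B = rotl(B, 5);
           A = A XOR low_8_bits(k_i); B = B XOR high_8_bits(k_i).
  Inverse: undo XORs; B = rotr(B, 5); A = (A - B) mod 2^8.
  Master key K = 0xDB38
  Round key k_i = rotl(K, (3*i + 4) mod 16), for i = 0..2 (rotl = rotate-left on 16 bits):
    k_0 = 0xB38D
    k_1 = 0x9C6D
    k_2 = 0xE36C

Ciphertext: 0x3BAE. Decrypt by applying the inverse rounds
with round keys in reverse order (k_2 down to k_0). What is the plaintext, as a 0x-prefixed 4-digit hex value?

0x2420

s_0 = ciphertext = 0x3BAE
s_1 = InvRound(s_0, k_2) = 0xED6A
s_2 = InvRound(s_1, k_1) = 0xC9B7
s_3 = InvRound(s_2, k_0) = 0x2420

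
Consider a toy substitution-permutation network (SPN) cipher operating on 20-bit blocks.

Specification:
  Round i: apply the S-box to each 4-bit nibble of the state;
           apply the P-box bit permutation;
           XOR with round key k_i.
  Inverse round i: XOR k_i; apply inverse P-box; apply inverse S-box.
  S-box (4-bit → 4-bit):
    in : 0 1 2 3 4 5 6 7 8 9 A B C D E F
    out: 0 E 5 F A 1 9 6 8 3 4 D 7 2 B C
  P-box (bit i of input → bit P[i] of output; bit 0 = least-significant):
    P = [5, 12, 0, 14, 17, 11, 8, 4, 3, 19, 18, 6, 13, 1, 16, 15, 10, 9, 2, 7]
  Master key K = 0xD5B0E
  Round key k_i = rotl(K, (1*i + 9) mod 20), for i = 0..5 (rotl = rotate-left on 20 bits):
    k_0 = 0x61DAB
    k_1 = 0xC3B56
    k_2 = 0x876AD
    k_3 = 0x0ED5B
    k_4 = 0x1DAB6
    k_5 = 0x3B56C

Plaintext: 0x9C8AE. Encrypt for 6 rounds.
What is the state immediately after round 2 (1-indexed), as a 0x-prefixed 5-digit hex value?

s_0 = plaintext = 0x9C8AE
s_1 = Round(s_0, k_0) = 0x76AC9
s_2 = Round(s_1, k_1) = 0xA8072
s_3 = Round(s_2, k_2) = 0x8FF88
s_4 = Round(s_3, k_3) = 0x52D8B
s_5 = Round(s_4, k_4) = 0x8BE87
s_6 = Round(s_5, k_5) = 0xA05B5

0xA8072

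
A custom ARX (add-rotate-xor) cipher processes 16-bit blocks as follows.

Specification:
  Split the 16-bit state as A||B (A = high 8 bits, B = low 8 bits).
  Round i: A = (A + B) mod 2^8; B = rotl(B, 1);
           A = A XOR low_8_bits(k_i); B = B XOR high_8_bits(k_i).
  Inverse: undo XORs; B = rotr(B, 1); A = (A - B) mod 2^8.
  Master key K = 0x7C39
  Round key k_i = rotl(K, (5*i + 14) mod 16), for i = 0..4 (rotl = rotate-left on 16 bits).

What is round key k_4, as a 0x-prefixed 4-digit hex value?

0xF0E5

K = 0x7C39
k_0 = rotl(K, (5*0+14) mod 16) = rotl(K, 14) = 0x5F0E
k_1 = rotl(K, (5*1+14) mod 16) = rotl(K, 3) = 0xE1CB
k_2 = rotl(K, (5*2+14) mod 16) = rotl(K, 8) = 0x397C
k_3 = rotl(K, (5*3+14) mod 16) = rotl(K, 13) = 0x2F87
k_4 = rotl(K, (5*4+14) mod 16) = rotl(K, 2) = 0xF0E5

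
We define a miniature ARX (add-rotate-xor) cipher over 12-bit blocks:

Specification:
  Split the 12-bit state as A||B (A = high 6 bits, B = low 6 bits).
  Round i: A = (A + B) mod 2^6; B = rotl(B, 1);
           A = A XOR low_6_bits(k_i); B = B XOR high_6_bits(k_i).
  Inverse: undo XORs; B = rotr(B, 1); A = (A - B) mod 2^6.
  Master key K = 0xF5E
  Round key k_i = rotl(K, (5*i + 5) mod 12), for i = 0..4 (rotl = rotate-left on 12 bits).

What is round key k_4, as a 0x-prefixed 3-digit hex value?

0xEBD

K = 0xF5E
k_0 = rotl(K, (5*0+5) mod 12) = rotl(K, 5) = 0xBDE
k_1 = rotl(K, (5*1+5) mod 12) = rotl(K, 10) = 0xBD7
k_2 = rotl(K, (5*2+5) mod 12) = rotl(K, 3) = 0xAF7
k_3 = rotl(K, (5*3+5) mod 12) = rotl(K, 8) = 0xEF5
k_4 = rotl(K, (5*4+5) mod 12) = rotl(K, 1) = 0xEBD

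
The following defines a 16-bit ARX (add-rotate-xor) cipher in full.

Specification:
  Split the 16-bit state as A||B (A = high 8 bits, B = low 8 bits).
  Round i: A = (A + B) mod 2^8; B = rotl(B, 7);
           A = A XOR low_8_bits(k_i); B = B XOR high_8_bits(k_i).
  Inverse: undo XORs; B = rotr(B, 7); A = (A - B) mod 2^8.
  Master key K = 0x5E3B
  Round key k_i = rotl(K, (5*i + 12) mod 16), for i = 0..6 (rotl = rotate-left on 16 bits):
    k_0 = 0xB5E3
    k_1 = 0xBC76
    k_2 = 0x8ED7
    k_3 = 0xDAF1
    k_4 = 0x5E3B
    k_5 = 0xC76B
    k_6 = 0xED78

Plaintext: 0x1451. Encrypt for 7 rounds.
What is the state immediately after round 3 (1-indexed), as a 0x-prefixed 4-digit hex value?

s_0 = plaintext = 0x1451
s_1 = Round(s_0, k_0) = 0x861D
s_2 = Round(s_1, k_1) = 0xD532
s_3 = Round(s_2, k_2) = 0xD097
s_4 = Round(s_3, k_3) = 0x9611
s_5 = Round(s_4, k_4) = 0x9CD6
s_6 = Round(s_5, k_5) = 0x19AC
s_7 = Round(s_6, k_6) = 0xBDBB

0xD097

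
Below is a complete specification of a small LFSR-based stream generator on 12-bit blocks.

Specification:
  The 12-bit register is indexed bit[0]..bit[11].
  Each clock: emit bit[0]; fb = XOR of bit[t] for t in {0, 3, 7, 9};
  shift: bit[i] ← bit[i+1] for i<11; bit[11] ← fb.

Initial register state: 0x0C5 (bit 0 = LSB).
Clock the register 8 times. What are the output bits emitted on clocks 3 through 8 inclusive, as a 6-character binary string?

reg_0 = 0x0C5
clock 1: out=1, reg = 0x062
clock 2: out=0, reg = 0x031
clock 3: out=1, reg = 0x818
clock 4: out=0, reg = 0xC0C
clock 5: out=0, reg = 0xE06
clock 6: out=0, reg = 0xF03
clock 7: out=1, reg = 0x781
clock 8: out=1, reg = 0xBC0

100011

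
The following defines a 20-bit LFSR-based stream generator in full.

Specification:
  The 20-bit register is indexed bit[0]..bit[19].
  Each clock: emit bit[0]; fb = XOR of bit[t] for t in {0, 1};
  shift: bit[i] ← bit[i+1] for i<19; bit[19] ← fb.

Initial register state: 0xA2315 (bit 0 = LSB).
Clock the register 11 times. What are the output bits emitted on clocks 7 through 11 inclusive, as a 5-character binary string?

reg_0 = 0xA2315
clock 1: out=1, reg = 0xD118A
clock 2: out=0, reg = 0xE88C5
clock 3: out=1, reg = 0xF4462
clock 4: out=0, reg = 0xFA231
clock 5: out=1, reg = 0xFD118
clock 6: out=0, reg = 0x7E88C
clock 7: out=0, reg = 0x3F446
clock 8: out=0, reg = 0x9FA23
clock 9: out=1, reg = 0x4FD11
clock 10: out=1, reg = 0xA7E88
clock 11: out=0, reg = 0x53F44

00110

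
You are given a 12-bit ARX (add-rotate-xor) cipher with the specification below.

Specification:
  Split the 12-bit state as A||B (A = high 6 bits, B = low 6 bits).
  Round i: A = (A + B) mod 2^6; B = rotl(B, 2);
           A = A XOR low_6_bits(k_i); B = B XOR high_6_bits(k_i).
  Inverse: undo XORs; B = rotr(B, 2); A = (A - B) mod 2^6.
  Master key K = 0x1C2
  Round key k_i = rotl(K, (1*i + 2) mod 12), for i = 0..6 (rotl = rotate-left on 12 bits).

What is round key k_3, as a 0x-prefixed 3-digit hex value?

K = 0x1C2
k_0 = rotl(K, (1*0+2) mod 12) = rotl(K, 2) = 0x708
k_1 = rotl(K, (1*1+2) mod 12) = rotl(K, 3) = 0xE10
k_2 = rotl(K, (1*2+2) mod 12) = rotl(K, 4) = 0xC21
k_3 = rotl(K, (1*3+2) mod 12) = rotl(K, 5) = 0x843

0x843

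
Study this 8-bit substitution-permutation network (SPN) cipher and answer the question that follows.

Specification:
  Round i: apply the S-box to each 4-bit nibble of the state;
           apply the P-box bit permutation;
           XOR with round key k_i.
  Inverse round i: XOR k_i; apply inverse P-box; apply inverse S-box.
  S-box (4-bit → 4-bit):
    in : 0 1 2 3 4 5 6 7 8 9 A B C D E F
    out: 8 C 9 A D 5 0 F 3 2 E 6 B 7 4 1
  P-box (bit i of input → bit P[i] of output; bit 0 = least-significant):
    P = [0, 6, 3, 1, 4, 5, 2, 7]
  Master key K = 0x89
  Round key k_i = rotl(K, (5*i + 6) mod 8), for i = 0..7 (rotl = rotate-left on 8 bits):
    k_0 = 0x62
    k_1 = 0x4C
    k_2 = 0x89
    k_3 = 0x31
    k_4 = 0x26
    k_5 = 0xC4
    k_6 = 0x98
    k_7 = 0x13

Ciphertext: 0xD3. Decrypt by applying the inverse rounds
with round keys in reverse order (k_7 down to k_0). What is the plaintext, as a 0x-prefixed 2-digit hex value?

s_0 = ciphertext = 0xD3
s_1 = InvRound(s_0, k_7) = 0x09
s_2 = InvRound(s_1, k_6) = 0x2F
s_3 = InvRound(s_2, k_5) = 0x37
s_4 = InvRound(s_3, k_4) = 0xFF
s_5 = InvRound(s_4, k_3) = 0x1A
s_6 = InvRound(s_5, k_2) = 0x22
s_7 = InvRound(s_6, k_1) = 0xBA
s_8 = InvRound(s_7, k_0) = 0x2B

0x2B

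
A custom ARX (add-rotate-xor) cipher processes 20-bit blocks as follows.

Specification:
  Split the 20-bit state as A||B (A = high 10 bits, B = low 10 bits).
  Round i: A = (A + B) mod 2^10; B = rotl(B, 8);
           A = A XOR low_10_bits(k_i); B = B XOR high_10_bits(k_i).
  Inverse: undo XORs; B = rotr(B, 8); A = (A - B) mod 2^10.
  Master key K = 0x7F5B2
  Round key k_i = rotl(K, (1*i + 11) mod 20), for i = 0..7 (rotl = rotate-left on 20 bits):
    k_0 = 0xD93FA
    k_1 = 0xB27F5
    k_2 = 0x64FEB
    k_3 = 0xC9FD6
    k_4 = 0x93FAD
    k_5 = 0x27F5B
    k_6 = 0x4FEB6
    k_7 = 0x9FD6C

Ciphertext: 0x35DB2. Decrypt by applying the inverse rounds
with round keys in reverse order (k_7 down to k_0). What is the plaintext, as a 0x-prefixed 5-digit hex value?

0xDEAA3

s_0 = ciphertext = 0x35DB2
s_1 = InvRound(s_0, k_7) = 0xA1337
s_2 = InvRound(s_1, k_6) = 0x04022
s_3 = InvRound(s_2, k_5) = 0x15EF4
s_4 = InvRound(s_3, k_4) = 0x43AEC
s_5 = InvRound(s_4, k_3) = 0xEAF2D
s_6 = InvRound(s_5, k_2) = 0x51AFA
s_7 = InvRound(s_6, k_1) = 0x79CCC
s_8 = InvRound(s_7, k_0) = 0xDEAA3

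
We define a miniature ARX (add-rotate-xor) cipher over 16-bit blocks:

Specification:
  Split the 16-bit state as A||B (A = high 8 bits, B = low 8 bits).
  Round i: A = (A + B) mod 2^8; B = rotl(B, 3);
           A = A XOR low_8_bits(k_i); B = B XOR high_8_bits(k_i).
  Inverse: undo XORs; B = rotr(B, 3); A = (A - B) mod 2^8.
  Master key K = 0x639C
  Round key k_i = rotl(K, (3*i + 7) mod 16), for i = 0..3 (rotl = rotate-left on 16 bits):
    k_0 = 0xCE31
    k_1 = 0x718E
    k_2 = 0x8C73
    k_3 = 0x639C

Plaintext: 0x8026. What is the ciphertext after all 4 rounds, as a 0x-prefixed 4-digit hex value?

s_0 = plaintext = 0x8026
s_1 = Round(s_0, k_0) = 0x97FF
s_2 = Round(s_1, k_1) = 0x188E
s_3 = Round(s_2, k_2) = 0xD5F8
s_4 = Round(s_3, k_3) = 0x51A4

0x51A4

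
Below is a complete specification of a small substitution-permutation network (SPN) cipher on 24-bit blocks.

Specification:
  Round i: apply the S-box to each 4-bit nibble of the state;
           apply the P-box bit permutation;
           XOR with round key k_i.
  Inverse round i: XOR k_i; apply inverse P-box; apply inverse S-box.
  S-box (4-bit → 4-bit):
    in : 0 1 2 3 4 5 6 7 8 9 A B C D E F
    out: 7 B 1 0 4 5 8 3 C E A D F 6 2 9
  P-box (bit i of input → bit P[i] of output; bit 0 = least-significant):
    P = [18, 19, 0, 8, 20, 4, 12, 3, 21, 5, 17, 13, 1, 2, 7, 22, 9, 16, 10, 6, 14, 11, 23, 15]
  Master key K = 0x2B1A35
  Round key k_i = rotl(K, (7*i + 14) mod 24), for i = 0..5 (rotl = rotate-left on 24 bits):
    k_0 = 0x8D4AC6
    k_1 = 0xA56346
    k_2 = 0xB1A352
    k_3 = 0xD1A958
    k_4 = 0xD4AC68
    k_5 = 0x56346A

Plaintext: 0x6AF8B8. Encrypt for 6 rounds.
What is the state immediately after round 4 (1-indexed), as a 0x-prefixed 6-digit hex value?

0x9C708C

s_0 = plaintext = 0x6AF8B8
s_1 = Round(s_0, k_0) = 0xDEFB8D
s_2 = Round(s_1, k_1) = 0x4E5B4D
s_3 = Round(s_2, k_2) = 0x1A93D1
s_4 = Round(s_3, k_3) = 0x9C708C
s_5 = Round(s_4, k_4) = 0x7B3307
s_6 = Round(s_5, k_5) = 0x4A6A3A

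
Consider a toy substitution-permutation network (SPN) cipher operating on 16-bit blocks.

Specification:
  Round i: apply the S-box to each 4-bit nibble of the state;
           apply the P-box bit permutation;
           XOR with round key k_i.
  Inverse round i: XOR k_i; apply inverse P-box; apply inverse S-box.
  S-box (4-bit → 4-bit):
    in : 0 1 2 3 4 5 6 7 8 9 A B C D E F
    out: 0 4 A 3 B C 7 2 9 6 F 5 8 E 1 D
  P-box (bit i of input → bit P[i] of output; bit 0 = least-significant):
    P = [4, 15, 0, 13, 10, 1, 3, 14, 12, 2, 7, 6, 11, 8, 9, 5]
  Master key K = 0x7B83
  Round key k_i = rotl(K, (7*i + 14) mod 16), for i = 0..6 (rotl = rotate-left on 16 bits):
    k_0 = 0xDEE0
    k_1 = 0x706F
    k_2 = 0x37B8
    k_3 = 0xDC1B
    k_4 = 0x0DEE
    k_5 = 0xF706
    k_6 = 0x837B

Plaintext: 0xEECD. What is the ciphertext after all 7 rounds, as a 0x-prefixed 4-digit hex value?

0x6BCB

s_0 = plaintext = 0xEECD
s_1 = Round(s_0, k_0) = 0x26E1
s_2 = Round(s_1, k_1) = 0x65CA
s_3 = Round(s_2, k_2) = 0xDC69
s_4 = Round(s_3, k_3) = 0x5B70
s_5 = Round(s_4, k_4) = 0x1F4C
s_6 = Round(s_5, k_5) = 0x81C4
s_7 = Round(s_6, k_6) = 0x6BCB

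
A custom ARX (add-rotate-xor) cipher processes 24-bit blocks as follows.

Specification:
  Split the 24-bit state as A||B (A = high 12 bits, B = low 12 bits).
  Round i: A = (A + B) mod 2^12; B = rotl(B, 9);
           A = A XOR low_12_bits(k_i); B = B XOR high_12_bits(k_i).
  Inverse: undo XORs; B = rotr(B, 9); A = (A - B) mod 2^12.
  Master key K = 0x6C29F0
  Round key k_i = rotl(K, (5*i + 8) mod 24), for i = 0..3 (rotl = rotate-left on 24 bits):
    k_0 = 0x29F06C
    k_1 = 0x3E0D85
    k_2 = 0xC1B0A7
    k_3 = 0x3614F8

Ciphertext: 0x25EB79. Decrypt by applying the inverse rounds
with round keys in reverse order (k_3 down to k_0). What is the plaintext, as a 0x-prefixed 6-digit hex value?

0x74F36D

s_0 = ciphertext = 0x25EB79
s_1 = InvRound(s_0, k_3) = 0x5E20C4
s_2 = InvRound(s_1, k_2) = 0xE476FE
s_3 = InvRound(s_2, k_1) = 0xAD08F2
s_4 = InvRound(s_3, k_0) = 0x74F36D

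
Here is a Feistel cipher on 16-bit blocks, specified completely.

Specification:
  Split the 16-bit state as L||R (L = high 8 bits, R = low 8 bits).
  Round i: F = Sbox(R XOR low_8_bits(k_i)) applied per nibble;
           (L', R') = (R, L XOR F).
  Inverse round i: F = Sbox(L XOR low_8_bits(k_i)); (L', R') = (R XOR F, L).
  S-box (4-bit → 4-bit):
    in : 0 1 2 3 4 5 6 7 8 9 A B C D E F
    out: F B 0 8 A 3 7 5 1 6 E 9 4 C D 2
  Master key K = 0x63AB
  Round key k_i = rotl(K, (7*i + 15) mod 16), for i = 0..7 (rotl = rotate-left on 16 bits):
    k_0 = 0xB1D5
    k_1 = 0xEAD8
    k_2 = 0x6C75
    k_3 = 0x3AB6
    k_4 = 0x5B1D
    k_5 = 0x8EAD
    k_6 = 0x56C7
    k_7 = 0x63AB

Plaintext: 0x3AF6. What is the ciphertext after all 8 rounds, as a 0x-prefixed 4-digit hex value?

s_0 = plaintext = 0x3AF6
s_1 = Round(s_0, k_0) = 0xF632
s_2 = Round(s_1, k_1) = 0x3228
s_3 = Round(s_2, k_2) = 0x280E
s_4 = Round(s_3, k_3) = 0x0EB9
s_5 = Round(s_4, k_4) = 0xB9E4
s_6 = Round(s_5, k_5) = 0xE41F
s_7 = Round(s_6, k_6) = 0x1F25
s_8 = Round(s_7, k_7) = 0x2502

0x2502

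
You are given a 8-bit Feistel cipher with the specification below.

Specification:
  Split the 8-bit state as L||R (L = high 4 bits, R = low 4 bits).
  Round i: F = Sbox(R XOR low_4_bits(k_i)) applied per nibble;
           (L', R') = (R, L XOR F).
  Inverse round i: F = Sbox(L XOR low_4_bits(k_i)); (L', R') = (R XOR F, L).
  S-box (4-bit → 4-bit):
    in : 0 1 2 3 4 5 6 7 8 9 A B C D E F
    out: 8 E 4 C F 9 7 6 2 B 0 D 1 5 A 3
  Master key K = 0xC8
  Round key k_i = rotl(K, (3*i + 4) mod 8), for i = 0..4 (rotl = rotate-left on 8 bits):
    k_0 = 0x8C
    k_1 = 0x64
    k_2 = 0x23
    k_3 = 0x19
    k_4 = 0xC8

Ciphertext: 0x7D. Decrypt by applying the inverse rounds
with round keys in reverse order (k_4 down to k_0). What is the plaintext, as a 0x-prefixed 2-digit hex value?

0xCB

s_0 = ciphertext = 0x7D
s_1 = InvRound(s_0, k_4) = 0xE7
s_2 = InvRound(s_1, k_3) = 0x1E
s_3 = InvRound(s_2, k_2) = 0xA1
s_4 = InvRound(s_3, k_1) = 0xBA
s_5 = InvRound(s_4, k_0) = 0xCB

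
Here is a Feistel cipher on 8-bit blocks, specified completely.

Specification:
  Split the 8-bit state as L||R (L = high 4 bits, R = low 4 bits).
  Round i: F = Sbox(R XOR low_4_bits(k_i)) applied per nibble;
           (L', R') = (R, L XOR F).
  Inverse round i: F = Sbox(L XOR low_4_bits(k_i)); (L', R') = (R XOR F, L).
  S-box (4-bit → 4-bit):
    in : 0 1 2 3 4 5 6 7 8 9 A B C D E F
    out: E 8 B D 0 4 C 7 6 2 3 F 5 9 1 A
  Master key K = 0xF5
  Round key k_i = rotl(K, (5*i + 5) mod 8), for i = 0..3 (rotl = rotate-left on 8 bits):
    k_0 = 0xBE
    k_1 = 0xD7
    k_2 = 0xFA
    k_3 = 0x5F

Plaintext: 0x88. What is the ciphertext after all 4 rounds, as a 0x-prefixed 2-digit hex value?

s_0 = plaintext = 0x88
s_1 = Round(s_0, k_0) = 0x84
s_2 = Round(s_1, k_1) = 0x45
s_3 = Round(s_2, k_2) = 0x5E
s_4 = Round(s_3, k_3) = 0xED

0xED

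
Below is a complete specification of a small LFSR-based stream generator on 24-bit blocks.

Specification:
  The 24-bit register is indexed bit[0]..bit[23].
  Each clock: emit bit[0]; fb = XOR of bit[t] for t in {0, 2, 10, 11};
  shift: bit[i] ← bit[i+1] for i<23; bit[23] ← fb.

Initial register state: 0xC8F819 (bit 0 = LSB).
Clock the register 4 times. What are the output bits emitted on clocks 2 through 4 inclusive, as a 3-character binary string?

reg_0 = 0xC8F819
clock 1: out=1, reg = 0x647C0C
clock 2: out=0, reg = 0xB23E06
clock 3: out=0, reg = 0xD91F03
clock 4: out=1, reg = 0xEC8F81

001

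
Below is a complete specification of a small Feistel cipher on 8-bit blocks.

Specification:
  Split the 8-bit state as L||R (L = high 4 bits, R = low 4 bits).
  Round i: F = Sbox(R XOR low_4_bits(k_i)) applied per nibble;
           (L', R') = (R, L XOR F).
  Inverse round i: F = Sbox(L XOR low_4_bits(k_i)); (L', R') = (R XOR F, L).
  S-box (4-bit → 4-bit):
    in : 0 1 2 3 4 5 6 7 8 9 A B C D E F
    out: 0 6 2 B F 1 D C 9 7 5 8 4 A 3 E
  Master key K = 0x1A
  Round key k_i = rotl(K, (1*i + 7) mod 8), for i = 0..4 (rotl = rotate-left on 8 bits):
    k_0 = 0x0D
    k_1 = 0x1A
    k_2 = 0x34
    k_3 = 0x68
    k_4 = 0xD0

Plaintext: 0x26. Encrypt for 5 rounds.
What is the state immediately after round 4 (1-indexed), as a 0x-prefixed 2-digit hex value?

0x86

s_0 = plaintext = 0x26
s_1 = Round(s_0, k_0) = 0x6A
s_2 = Round(s_1, k_1) = 0xA6
s_3 = Round(s_2, k_2) = 0x68
s_4 = Round(s_3, k_3) = 0x86
s_5 = Round(s_4, k_4) = 0x65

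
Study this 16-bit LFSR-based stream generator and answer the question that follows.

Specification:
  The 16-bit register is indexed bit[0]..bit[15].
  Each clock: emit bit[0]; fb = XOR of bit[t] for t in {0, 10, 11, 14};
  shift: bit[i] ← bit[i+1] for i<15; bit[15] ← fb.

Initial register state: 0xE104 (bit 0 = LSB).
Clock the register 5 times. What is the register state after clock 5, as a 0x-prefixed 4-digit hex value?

reg_0 = 0xE104
clock 1: out=0, reg = 0xF082
clock 2: out=0, reg = 0xF841
clock 3: out=1, reg = 0xFC20
clock 4: out=0, reg = 0xFE10
clock 5: out=0, reg = 0xFF08

0xFF08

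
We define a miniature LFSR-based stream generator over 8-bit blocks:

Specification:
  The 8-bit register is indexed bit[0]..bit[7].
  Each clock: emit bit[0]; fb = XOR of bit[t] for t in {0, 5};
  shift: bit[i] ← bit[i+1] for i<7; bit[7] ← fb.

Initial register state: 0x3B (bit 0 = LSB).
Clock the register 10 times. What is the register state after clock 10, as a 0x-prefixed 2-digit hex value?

0x5A

reg_0 = 0x3B
clock 1: out=1, reg = 0x1D
clock 2: out=1, reg = 0x8E
clock 3: out=0, reg = 0x47
clock 4: out=1, reg = 0xA3
clock 5: out=1, reg = 0x51
clock 6: out=1, reg = 0xA8
clock 7: out=0, reg = 0xD4
clock 8: out=0, reg = 0x6A
clock 9: out=0, reg = 0xB5
clock 10: out=1, reg = 0x5A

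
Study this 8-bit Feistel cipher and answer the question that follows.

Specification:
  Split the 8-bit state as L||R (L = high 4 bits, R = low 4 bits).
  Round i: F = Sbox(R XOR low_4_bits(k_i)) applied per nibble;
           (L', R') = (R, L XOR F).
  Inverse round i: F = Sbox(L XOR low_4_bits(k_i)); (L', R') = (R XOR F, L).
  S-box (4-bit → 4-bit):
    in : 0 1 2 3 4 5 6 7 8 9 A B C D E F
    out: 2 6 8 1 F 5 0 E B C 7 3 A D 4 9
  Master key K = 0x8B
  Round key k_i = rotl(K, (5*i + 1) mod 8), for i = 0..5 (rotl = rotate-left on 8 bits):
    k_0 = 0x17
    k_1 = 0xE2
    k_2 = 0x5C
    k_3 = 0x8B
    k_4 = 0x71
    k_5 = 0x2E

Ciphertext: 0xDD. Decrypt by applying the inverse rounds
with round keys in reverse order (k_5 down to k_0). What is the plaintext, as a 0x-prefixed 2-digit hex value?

0xDE

s_0 = ciphertext = 0xDD
s_1 = InvRound(s_0, k_5) = 0xCD
s_2 = InvRound(s_1, k_4) = 0x0C
s_3 = InvRound(s_2, k_3) = 0xF0
s_4 = InvRound(s_3, k_2) = 0x1F
s_5 = InvRound(s_4, k_1) = 0xE1
s_6 = InvRound(s_5, k_0) = 0xDE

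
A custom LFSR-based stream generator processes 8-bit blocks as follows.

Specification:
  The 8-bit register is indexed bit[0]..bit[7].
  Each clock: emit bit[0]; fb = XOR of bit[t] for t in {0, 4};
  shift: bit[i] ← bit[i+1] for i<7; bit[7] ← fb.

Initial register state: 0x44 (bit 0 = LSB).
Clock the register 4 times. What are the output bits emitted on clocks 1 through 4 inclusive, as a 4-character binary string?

0010

reg_0 = 0x44
clock 1: out=0, reg = 0x22
clock 2: out=0, reg = 0x11
clock 3: out=1, reg = 0x08
clock 4: out=0, reg = 0x04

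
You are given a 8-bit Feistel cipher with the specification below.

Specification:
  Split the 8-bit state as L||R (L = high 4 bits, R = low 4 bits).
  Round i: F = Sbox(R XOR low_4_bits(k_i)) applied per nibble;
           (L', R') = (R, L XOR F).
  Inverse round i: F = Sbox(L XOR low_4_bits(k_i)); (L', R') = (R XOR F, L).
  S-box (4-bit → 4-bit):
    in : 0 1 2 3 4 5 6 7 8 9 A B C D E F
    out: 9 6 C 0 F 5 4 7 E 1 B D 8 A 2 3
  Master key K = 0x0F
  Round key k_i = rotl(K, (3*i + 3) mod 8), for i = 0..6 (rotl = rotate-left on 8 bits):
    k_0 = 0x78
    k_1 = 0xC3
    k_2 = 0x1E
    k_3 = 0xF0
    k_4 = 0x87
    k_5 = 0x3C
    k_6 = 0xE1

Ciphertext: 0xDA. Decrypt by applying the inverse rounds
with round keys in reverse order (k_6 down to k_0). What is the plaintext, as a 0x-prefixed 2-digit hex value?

s_0 = ciphertext = 0xDA
s_1 = InvRound(s_0, k_6) = 0x2D
s_2 = InvRound(s_1, k_5) = 0xF2
s_3 = InvRound(s_2, k_4) = 0xCF
s_4 = InvRound(s_3, k_3) = 0x7C
s_5 = InvRound(s_4, k_2) = 0xD7
s_6 = InvRound(s_5, k_1) = 0x5D
s_7 = InvRound(s_6, k_0) = 0x75

0x75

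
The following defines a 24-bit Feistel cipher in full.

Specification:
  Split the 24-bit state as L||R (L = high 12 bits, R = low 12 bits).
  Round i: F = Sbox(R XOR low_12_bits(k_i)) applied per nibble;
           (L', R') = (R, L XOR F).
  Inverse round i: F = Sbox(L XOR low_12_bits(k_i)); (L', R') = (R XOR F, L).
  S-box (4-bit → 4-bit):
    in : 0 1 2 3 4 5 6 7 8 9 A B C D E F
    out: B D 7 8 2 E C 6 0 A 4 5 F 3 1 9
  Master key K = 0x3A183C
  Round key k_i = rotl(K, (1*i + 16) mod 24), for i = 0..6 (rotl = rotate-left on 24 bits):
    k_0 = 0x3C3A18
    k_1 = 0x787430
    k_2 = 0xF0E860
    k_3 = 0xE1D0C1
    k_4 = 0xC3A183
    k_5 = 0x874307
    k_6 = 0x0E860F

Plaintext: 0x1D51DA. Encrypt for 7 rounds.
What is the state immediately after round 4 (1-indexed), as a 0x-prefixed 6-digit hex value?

s_0 = plaintext = 0x1D51DA
s_1 = Round(s_0, k_0) = 0x1DA422
s_2 = Round(s_1, k_1) = 0x422A0D
s_3 = Round(s_2, k_2) = 0xA0D3E1
s_4 = Round(s_3, k_3) = 0x3E1276
s_5 = Round(s_4, k_4) = 0x276B7F
s_6 = Round(s_5, k_5) = 0xB7F216
s_7 = Round(s_6, k_6) = 0x2169A5

0x3E1276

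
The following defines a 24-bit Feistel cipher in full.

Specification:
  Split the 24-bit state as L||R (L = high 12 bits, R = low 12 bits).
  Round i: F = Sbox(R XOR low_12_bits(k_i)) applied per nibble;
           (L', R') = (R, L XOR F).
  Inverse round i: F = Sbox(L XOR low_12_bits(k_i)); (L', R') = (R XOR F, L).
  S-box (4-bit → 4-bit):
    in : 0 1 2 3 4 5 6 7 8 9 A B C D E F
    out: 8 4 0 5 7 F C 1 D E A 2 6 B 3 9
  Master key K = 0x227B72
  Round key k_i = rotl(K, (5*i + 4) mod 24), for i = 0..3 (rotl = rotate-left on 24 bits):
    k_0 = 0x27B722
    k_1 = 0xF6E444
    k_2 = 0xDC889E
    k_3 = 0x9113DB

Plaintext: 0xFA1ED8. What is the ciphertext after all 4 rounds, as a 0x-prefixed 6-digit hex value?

s_0 = plaintext = 0xFA1ED8
s_1 = Round(s_0, k_0) = 0xED813B
s_2 = Round(s_1, k_1) = 0x13B1C1
s_3 = Round(s_2, k_2) = 0x1C1FC2
s_4 = Round(s_3, k_3) = 0xFC278F

0xFC278F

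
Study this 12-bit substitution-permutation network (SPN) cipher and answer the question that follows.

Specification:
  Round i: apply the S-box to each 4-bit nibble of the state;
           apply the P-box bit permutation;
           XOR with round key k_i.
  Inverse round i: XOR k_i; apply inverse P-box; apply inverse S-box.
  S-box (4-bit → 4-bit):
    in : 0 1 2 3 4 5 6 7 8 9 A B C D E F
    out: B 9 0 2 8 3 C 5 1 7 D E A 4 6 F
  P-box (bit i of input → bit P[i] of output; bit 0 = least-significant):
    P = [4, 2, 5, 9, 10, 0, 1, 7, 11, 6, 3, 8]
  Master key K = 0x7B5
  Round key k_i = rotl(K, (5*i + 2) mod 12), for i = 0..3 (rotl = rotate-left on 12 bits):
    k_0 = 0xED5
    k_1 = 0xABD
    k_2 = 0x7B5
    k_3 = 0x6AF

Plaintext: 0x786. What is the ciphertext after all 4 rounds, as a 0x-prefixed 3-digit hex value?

0x3F4

s_0 = plaintext = 0x786
s_1 = Round(s_0, k_0) = 0x0FD
s_2 = Round(s_1, k_1) = 0x75E
s_3 = Round(s_2, k_2) = 0xB98
s_4 = Round(s_3, k_3) = 0x3F4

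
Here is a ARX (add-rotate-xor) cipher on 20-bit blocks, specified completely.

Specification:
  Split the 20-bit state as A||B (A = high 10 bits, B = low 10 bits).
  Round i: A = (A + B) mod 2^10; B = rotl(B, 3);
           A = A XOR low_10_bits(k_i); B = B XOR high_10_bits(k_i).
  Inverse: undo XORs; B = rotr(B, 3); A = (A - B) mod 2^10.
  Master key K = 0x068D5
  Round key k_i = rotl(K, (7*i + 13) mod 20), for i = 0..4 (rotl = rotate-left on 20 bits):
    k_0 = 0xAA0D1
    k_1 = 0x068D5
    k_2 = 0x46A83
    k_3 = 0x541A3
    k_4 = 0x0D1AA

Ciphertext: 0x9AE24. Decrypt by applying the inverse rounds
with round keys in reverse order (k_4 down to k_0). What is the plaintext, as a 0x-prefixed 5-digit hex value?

s_0 = ciphertext = 0x9AE24
s_1 = InvRound(s_0, k_4) = 0xDFC42
s_2 = InvRound(s_1, k_3) = 0x6E922
s_3 = InvRound(s_2, k_2) = 0xCC807
s_4 = InvRound(s_3, k_1) = 0x59283
s_5 = InvRound(s_4, k_0) = 0x0C185

0x0C185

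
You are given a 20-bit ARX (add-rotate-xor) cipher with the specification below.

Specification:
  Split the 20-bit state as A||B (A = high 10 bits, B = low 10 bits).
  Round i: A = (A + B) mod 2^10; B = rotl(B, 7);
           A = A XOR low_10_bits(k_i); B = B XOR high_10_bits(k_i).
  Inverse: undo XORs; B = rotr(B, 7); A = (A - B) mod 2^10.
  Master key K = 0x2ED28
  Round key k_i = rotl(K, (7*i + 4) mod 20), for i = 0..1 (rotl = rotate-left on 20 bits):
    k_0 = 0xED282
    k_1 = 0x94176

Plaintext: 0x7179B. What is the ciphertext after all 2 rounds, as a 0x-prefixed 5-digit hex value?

s_0 = plaintext = 0x7179B
s_1 = Round(s_0, k_0) = 0xF8A47
s_2 = Round(s_1, k_1) = 0xD7D98

0xD7D98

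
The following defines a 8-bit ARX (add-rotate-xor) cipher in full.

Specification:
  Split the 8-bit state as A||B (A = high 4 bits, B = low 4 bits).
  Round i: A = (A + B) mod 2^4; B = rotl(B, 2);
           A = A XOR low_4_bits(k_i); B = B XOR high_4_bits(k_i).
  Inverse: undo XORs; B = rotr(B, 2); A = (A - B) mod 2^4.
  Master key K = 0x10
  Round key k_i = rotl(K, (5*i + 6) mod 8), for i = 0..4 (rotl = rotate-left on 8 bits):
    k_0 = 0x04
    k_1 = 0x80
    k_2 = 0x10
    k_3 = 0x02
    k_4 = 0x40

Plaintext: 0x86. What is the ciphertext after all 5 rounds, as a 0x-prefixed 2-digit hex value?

0x3E

s_0 = plaintext = 0x86
s_1 = Round(s_0, k_0) = 0xA9
s_2 = Round(s_1, k_1) = 0x3E
s_3 = Round(s_2, k_2) = 0x1A
s_4 = Round(s_3, k_3) = 0x9A
s_5 = Round(s_4, k_4) = 0x3E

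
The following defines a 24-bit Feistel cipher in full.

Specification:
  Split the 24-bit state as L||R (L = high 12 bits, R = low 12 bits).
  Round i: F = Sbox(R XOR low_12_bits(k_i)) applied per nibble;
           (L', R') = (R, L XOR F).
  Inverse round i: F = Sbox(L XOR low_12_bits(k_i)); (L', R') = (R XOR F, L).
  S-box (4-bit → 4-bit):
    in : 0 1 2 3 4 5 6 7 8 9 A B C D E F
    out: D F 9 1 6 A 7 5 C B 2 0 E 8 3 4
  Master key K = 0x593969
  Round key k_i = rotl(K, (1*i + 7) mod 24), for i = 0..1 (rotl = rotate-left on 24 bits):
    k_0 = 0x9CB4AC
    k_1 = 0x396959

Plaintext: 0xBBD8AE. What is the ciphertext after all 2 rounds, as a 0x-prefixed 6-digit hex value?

s_0 = plaintext = 0xBBD8AE
s_1 = Round(s_0, k_0) = 0x8AE564
s_2 = Round(s_1, k_1) = 0x5646B6

0x5646B6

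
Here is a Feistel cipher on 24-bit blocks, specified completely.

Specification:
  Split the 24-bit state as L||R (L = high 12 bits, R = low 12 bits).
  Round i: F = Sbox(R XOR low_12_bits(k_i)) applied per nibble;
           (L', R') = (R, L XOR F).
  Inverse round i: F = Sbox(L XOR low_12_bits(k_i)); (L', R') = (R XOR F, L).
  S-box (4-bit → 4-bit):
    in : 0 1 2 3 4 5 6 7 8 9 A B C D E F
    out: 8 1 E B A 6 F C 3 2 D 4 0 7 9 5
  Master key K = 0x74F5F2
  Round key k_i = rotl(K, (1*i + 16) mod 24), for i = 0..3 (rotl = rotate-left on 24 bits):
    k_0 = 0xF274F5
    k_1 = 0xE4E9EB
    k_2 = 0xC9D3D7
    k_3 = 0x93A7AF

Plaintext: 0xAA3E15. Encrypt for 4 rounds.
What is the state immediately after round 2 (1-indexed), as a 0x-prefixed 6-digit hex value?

0x73B76D

s_0 = plaintext = 0xAA3E15
s_1 = Round(s_0, k_0) = 0xE1573B
s_2 = Round(s_1, k_1) = 0x73B76D
s_3 = Round(s_2, k_2) = 0x76DD76
s_4 = Round(s_3, k_3) = 0xD76A1F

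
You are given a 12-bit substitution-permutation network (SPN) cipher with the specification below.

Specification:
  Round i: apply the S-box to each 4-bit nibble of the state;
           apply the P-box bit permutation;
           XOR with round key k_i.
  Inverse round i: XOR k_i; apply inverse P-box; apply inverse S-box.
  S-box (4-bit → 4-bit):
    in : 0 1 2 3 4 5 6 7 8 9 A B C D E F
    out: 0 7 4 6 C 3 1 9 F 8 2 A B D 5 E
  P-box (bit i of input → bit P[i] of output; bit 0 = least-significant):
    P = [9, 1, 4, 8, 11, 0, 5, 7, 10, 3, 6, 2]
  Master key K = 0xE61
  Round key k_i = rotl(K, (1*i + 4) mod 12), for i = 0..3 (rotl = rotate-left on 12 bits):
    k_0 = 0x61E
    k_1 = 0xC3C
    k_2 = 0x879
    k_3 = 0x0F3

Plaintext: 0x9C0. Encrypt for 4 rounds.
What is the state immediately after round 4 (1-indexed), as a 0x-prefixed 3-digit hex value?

s_0 = plaintext = 0x9C0
s_1 = Round(s_0, k_0) = 0xE9B
s_2 = Round(s_1, k_1) = 0x9FE
s_3 = Round(s_2, k_2) = 0xACC
s_4 = Round(s_3, k_3) = 0xB78

0xB78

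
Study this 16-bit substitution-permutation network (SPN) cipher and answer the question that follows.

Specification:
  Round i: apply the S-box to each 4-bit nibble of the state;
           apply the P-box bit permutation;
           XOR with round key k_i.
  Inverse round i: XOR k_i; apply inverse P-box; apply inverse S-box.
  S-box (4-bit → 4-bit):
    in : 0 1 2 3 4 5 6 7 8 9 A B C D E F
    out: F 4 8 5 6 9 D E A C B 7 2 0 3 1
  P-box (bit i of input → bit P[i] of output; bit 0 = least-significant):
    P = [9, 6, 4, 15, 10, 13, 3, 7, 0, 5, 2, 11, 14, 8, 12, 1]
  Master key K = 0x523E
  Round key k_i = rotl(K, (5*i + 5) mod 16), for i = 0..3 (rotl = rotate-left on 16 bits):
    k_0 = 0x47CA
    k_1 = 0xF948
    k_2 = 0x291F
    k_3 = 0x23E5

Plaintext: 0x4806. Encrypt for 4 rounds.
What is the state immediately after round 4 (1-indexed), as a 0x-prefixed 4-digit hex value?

s_0 = plaintext = 0x4806
s_1 = Round(s_0, k_0) = 0xF872
s_2 = Round(s_1, k_1) = 0x11E0
s_3 = Round(s_2, k_2) = 0x9F4B
s_4 = Round(s_3, k_3) = 0x11BE

0x11BE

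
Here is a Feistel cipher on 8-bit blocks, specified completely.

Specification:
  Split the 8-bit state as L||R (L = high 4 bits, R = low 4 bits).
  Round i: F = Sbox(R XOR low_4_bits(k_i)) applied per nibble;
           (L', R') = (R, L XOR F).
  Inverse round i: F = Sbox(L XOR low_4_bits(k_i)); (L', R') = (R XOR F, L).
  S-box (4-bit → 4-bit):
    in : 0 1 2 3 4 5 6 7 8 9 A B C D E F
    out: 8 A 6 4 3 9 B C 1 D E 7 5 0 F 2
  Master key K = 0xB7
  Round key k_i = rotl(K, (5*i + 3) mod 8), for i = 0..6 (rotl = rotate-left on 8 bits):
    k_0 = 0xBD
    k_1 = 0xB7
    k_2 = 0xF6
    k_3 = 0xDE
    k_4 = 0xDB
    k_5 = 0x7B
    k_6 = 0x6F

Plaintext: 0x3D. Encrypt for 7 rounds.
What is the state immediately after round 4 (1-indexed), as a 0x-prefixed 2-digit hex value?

0x46

s_0 = plaintext = 0x3D
s_1 = Round(s_0, k_0) = 0xDB
s_2 = Round(s_1, k_1) = 0xB8
s_3 = Round(s_2, k_2) = 0x84
s_4 = Round(s_3, k_3) = 0x46
s_5 = Round(s_4, k_4) = 0x64
s_6 = Round(s_5, k_5) = 0x44
s_7 = Round(s_6, k_6) = 0x43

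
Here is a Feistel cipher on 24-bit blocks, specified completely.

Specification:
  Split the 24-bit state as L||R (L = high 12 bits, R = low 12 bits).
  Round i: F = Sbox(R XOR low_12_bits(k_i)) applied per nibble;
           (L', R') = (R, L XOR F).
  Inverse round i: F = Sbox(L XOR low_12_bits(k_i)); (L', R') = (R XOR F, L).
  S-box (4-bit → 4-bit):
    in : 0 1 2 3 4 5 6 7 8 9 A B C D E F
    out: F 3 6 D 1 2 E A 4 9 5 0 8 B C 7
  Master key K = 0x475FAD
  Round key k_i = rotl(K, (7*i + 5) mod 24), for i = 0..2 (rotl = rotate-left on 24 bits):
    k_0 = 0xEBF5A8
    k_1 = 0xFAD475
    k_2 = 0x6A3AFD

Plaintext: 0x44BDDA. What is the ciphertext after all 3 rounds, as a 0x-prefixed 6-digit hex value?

0xC4EEE0

s_0 = plaintext = 0x44BDDA
s_1 = Round(s_0, k_0) = 0xDDA0ED
s_2 = Round(s_1, k_1) = 0x0EDC4E
s_3 = Round(s_2, k_2) = 0xC4EEE0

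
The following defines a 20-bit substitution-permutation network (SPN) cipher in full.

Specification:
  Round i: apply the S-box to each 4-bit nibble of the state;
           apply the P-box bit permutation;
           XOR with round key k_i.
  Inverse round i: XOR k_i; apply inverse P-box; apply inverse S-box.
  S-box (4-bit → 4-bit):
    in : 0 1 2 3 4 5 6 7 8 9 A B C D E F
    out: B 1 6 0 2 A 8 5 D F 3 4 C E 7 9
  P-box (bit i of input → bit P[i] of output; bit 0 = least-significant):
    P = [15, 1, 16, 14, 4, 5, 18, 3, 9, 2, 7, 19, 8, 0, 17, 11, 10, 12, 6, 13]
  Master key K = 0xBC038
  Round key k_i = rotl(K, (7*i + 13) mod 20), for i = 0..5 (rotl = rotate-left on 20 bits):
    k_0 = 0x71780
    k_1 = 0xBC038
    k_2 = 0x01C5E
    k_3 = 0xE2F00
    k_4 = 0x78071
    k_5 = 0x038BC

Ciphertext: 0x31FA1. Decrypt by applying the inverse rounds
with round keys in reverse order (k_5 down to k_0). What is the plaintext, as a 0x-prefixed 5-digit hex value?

s_0 = ciphertext = 0x31FA1
s_1 = InvRound(s_0, k_5) = 0xFEAFB
s_2 = InvRound(s_1, k_4) = 0x66865
s_3 = InvRound(s_2, k_3) = 0x7A046
s_4 = InvRound(s_3, k_2) = 0x0C387
s_5 = InvRound(s_4, k_1) = 0x3E902
s_6 = InvRound(s_5, k_0) = 0x067B0

0x067B0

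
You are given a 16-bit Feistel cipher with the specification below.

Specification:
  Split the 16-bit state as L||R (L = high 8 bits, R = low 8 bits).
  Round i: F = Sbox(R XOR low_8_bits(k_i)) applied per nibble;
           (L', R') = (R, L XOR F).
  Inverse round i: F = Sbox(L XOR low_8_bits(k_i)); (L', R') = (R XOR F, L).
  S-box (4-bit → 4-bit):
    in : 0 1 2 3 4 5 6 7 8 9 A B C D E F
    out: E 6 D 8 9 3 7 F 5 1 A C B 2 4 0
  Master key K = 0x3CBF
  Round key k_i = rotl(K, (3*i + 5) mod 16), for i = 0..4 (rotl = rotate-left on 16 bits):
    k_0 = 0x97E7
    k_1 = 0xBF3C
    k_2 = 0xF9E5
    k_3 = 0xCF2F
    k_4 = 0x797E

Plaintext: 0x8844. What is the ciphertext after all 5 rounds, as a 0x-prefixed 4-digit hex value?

0xEC87

s_0 = plaintext = 0x8844
s_1 = Round(s_0, k_0) = 0x4420
s_2 = Round(s_1, k_1) = 0x202F
s_3 = Round(s_2, k_2) = 0x2F9A
s_4 = Round(s_3, k_3) = 0x9AEC
s_5 = Round(s_4, k_4) = 0xEC87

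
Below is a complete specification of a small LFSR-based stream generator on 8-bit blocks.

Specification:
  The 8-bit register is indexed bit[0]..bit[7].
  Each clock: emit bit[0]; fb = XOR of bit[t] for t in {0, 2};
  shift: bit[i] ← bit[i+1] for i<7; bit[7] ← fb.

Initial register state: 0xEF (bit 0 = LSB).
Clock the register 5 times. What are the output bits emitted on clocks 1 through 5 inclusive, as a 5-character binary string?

reg_0 = 0xEF
clock 1: out=1, reg = 0x77
clock 2: out=1, reg = 0x3B
clock 3: out=1, reg = 0x9D
clock 4: out=1, reg = 0x4E
clock 5: out=0, reg = 0xA7

11110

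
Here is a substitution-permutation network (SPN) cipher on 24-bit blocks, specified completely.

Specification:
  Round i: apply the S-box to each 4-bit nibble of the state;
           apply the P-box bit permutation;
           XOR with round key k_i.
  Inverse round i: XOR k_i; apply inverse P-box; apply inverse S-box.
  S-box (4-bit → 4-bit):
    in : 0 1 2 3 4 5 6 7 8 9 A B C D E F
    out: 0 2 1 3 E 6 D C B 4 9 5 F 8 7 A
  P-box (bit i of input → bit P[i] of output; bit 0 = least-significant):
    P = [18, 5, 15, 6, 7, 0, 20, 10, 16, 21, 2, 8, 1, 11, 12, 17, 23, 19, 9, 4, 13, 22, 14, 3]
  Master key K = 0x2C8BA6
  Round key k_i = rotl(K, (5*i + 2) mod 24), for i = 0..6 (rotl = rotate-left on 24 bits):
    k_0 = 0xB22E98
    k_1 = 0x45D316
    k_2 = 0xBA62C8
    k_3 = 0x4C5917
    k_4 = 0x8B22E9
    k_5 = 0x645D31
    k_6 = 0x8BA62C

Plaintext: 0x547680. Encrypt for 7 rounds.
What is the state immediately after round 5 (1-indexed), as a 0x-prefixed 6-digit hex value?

s_0 = plaintext = 0x547680
s_1 = Round(s_0, k_0) = 0xF9790D
s_2 = Round(s_1, k_1) = 0x07C15A
s_3 = Round(s_2, k_2) = 0x8C789B
s_4 = Round(s_3, k_3) = 0xB3EA0F
s_5 = Round(s_4, k_4) = 0x025B8B
s_6 = Round(s_5, k_5) = 0xE1C1B4
s_7 = Round(s_6, k_6) = 0xF15ECE

0x025B8B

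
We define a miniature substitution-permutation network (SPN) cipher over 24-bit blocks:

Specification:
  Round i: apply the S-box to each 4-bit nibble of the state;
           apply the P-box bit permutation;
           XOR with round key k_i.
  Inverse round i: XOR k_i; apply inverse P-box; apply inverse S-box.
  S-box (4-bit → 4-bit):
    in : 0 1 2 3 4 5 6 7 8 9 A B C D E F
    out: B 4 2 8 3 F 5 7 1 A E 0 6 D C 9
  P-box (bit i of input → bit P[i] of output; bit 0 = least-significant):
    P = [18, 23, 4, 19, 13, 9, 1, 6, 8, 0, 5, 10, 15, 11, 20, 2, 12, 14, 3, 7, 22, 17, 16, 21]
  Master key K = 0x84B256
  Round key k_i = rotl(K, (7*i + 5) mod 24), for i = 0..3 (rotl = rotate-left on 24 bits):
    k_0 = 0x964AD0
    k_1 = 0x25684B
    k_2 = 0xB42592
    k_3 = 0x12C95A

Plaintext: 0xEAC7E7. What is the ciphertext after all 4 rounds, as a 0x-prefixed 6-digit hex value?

0xA100E2

s_0 = plaintext = 0xEAC7E7
s_1 = Round(s_0, k_0) = 0x23032B
s_2 = Round(s_1, k_1) = 0x27E6CF
s_3 = Round(s_2, k_2) = 0xAA76BC
s_4 = Round(s_3, k_3) = 0xA100E2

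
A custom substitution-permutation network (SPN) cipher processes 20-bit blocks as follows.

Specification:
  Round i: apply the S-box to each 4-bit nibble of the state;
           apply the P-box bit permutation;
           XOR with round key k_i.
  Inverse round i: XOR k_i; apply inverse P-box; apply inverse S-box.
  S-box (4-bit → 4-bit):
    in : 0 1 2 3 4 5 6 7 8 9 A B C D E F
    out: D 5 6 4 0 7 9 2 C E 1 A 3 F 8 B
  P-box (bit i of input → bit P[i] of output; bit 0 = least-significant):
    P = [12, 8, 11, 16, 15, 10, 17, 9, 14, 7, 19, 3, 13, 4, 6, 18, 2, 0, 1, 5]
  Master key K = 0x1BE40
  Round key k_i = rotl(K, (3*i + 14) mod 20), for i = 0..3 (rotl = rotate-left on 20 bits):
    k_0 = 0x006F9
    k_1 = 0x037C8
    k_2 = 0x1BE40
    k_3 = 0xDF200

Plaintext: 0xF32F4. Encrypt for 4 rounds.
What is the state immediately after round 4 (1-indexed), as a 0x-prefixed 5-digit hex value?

0xC7897

s_0 = plaintext = 0xF32F4
s_1 = Round(s_0, k_0) = 0x8801C
s_2 = Round(s_1, k_1) = 0xEE6A2
s_3 = Round(s_2, k_2) = 0x57768
s_4 = Round(s_3, k_3) = 0xC7897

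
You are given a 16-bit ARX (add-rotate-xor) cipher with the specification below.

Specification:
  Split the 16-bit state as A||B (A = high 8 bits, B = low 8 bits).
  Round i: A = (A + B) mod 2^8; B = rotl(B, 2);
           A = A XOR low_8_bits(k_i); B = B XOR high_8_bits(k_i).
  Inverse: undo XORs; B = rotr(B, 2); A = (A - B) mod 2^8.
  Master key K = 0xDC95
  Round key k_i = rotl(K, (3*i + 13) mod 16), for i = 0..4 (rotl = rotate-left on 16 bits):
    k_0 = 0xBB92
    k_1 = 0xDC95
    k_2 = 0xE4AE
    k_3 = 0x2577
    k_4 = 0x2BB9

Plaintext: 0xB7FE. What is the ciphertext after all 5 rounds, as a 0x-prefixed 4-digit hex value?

s_0 = plaintext = 0xB7FE
s_1 = Round(s_0, k_0) = 0x2740
s_2 = Round(s_1, k_1) = 0xF2DD
s_3 = Round(s_2, k_2) = 0x6193
s_4 = Round(s_3, k_3) = 0x836B
s_5 = Round(s_4, k_4) = 0x5786

0x5786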